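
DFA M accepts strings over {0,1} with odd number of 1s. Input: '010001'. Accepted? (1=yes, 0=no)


DFA has 2 states: q_even (start, accept=no) and q_odd
Processing string '010001' character by character:
  Position 0: read '0', 1-count=0 -> q_even (no change)
  Position 1: read '1', 1-count=1 -> q_odd
  Position 2: read '0', 1-count=1 -> q_odd (no change)
  Position 3: read '0', 1-count=1 -> q_odd (no change)
  Position 4: read '0', 1-count=1 -> q_odd (no change)
  Position 5: read '1', 1-count=2 -> q_even
Final state: q_even, total 1s = 2 (even); the DFA requires an odd count -> reject

0


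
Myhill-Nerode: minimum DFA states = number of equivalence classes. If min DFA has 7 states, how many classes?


Myhill-Nerode theorem:
Number of equivalence classes = number of states in minimal DFA
Minimal DFA states = 7
Therefore equivalence classes = 7

7


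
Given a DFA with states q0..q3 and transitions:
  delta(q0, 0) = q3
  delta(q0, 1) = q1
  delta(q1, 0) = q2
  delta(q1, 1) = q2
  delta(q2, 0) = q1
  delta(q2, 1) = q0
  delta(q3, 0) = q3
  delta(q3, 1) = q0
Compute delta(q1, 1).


Looking up transition function:
delta(q1, 1) in the table
Row: q1, Column: 1
Result: q2

q2


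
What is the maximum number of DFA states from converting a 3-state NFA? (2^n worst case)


NFA has 3 states
Subset construction: each DFA state = subset of NFA states
Maximum subsets = 2^3
2^3 = 8

8


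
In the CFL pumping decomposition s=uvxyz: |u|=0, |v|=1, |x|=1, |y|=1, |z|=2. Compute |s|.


|s| = |u| + |v| + |x| + |y| + |z|
= 0 + 1 + 1 + 1 + 2
= 1 + 1 + 3
= 2 + 3
= 5

5


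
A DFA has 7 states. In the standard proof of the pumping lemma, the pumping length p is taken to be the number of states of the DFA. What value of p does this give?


Pumping lemma for regular languages (standard proof):
Take p = |Q|, the number of DFA states.
Any string of length >= |Q| passes through |Q|+1 states while reading its first |Q| symbols,
so by pigeonhole some state repeats, giving the loop that can be pumped.
Here |Q| = 7
Therefore the proof uses p = 7

7


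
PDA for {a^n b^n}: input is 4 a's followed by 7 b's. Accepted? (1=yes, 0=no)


Language requires equal numbers of a's and b's
PDA pushes for each 'a', pops for each 'b'
Number of a's = 4
Number of b's = 7
4 != 7 -> Reject

0


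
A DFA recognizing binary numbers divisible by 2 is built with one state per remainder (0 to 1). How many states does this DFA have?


Divisibility by 2 is tracked via the remainder mod 2: 0, 1, ..., 1
The construction assigns one state to each remainder
Number of remainders = 2

2


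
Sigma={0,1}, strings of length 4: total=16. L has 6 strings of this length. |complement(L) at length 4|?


Alphabet: {0,1}
String length: 4
Total strings of length 4 = 2^4 = 16
Strings in L = 6
Complement = total - |L|
= 16 - 6
= 10

10


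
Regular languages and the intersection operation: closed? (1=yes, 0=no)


Regular languages are closed under all standard operations:
- Union: Yes (product construction)
- Intersection: Yes (product construction)
- Complement: Yes (swap accept/reject)
- Concatenation: Yes (NFA construction)
Operation: intersection -> Closed

1


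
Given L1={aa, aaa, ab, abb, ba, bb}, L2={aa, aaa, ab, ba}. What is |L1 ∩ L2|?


L1 = {aa, aaa, ab, abb, ba, bb}
L2 = {aa, aaa, ab, ba}
Checking each string in L1 against L2:
  'aa': in L2? Yes
  'aaa': in L2? Yes
  'ab': in L2? Yes
  'abb': in L2? No
  'ba': in L2? Yes
  'bb': in L2? No
Intersection = {aa, aaa, ab, ba}
|L1 ∩ L2| = 4

4


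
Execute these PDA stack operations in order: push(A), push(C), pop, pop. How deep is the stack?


Tracing stack operations:
  push(A) -> stack = [A], depth=1
  push(C) -> stack = [A,C], depth=2
  pop -> removed C, stack = [A], depth=1
  pop -> removed A, stack = [], depth=0
Final depth = 0

0


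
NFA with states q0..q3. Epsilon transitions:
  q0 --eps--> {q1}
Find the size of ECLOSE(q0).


Starting from q0
Initialize closure = {q0}
Follow epsilon from q0 -> add q1
Final closure: {q0, q1}
Size = 2

2


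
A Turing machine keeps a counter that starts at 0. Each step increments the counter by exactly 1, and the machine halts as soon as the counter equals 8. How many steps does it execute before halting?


Counter starts at 0. Counting sequence:
  Step 1: counter = 1
  Step 2: counter = 2
  Step 3: counter = 3
  Step 4: counter = 4
  Step 5: counter = 5
  Step 6: counter = 6
  Step 7: counter = 7
  Step 8: counter = 8
Counter reached 8 -> halt
Total steps = 8

8


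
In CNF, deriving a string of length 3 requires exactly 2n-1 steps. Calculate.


Chomsky Normal Form derivation:
String length n = 3
Each step either:
  - Splits a nonterminal into two (n-1 such steps)
  - Converts a nonterminal to terminal (n such steps)
Total = (n-1) + n = 2n - 1
= 2(3) - 1
= 6 - 1
= 5

5


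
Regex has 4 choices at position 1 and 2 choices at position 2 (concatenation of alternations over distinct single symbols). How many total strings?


First group: 4 alternatives
Second group: 2 alternatives
Concatenation: each choice from group 1 pairs with each from group 2
Total = 4 x 2 = 8

8


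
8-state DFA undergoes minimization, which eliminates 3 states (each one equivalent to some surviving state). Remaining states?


Original DFA: 8 states
Redundant states removed: 3
Minimized states = original - removed
= 8 - 3
= 5

5


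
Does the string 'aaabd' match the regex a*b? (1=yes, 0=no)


Pattern: a*b
String: 'aaabd'
Pattern requires: zero or more 'a's followed by exactly one 'b'
Found 3 leading 'a's
Remaining: 'bd'
Remaining is not 'b' -> no match
Result: 0

0


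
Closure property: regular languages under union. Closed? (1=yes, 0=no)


Regular languages are closed under:
- Union (DFA product construction)
- Intersection (DFA product construction)
- Complement (swap accept/reject states)
- Concatenation (NFA construction)
- Kleene star (NFA construction)
union is in this list
Therefore: closed

1


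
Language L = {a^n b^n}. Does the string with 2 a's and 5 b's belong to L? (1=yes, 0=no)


Language requires equal numbers of a's and b's
PDA pushes for each 'a', pops for each 'b'
Number of a's = 2
Number of b's = 5
2 != 5 -> Reject

0


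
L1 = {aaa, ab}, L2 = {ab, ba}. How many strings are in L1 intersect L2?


L1 = {aaa, ab}
L2 = {ab, ba}
Checking each string in L1 against L2:
  'aaa': in L2? No
  'ab': in L2? Yes
Intersection = {ab}
|L1 ∩ L2| = 1

1


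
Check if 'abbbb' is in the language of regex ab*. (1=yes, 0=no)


Pattern: ab*
String: 'abbbb'
Pattern requires: exactly one 'a' followed by zero or more 'b's
First char is 'a' -> OK
Rest 'bbbb': all b's? Yes
Result: 1

1


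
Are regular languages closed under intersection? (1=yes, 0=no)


Regular languages are closed under all standard operations:
- Union: Yes (product construction)
- Intersection: Yes (product construction)
- Complement: Yes (swap accept/reject)
- Concatenation: Yes (NFA construction)
Operation: intersection -> Closed

1


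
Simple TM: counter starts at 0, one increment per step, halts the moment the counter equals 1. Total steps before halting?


Counter starts at 0. Counting sequence:
  Step 1: counter = 1
Counter reached 1 -> halt
Total steps = 1

1


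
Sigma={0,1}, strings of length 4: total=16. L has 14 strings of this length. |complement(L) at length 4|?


Alphabet: {0,1}
String length: 4
Total strings of length 4 = 2^4 = 16
Strings in L = 14
Complement = total - |L|
= 16 - 14
= 2

2


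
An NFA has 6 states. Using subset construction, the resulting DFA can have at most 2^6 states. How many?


NFA has 6 states
Subset construction: each DFA state = subset of NFA states
Maximum subsets = 2^6
2^6 = 64

64


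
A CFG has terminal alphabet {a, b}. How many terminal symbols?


Terminal symbols: a, b
Counting each: a (#1), b (#2)
Total = 2

2


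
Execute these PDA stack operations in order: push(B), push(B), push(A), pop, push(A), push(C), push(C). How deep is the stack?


Tracing stack operations:
  push(B) -> stack = [B], depth=1
  push(B) -> stack = [B,B], depth=2
  push(A) -> stack = [B,B,A], depth=3
  pop -> removed A, stack = [B,B], depth=2
  push(A) -> stack = [B,B,A], depth=3
  push(C) -> stack = [B,B,A,C], depth=4
  push(C) -> stack = [B,B,A,C,C], depth=5
Final depth = 5

5


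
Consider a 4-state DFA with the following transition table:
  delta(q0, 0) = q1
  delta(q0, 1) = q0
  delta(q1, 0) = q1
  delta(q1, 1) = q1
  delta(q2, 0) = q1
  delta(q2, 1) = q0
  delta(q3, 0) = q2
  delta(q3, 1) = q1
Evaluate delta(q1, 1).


Looking up transition function:
delta(q1, 1) in the table
Row: q1, Column: 1
Result: q1

q1


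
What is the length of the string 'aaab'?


String: 'aaab'
Counting characters:
  'a' appears 3 time(s)
  'b' appears 1 time(s)
Total length = 3 + 1 = 4

4


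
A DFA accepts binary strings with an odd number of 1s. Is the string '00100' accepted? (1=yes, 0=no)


DFA has 2 states: q_even (start, accept=no) and q_odd
Processing string '00100' character by character:
  Position 0: read '0', 1-count=0 -> q_even (no change)
  Position 1: read '0', 1-count=0 -> q_even (no change)
  Position 2: read '1', 1-count=1 -> q_odd
  Position 3: read '0', 1-count=1 -> q_odd (no change)
  Position 4: read '0', 1-count=1 -> q_odd (no change)
Final state: q_odd, total 1s = 1 (odd); the DFA requires an odd count -> accept

1


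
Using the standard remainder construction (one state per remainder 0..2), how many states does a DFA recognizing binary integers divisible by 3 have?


Divisibility by 3 is tracked via the remainder mod 3: 0, 1, ..., 2
The construction assigns one state to each remainder
Number of remainders = 3

3


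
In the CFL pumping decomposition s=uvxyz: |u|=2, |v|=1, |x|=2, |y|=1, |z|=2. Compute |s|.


|s| = |u| + |v| + |x| + |y| + |z|
= 2 + 1 + 2 + 1 + 2
= 3 + 2 + 3
= 5 + 3
= 8

8


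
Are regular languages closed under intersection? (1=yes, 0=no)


Regular languages are closed under:
- Union (DFA product construction)
- Intersection (DFA product construction)
- Complement (swap accept/reject states)
- Concatenation (NFA construction)
- Kleene star (NFA construction)
intersection is in this list
Therefore: closed

1


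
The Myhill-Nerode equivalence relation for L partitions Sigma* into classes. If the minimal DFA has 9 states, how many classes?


Myhill-Nerode theorem:
Number of equivalence classes = number of states in minimal DFA
Minimal DFA states = 9
Therefore equivalence classes = 9

9


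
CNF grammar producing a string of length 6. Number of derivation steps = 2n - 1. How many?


Chomsky Normal Form derivation:
String length n = 6
Each step either:
  - Splits a nonterminal into two (n-1 such steps)
  - Converts a nonterminal to terminal (n such steps)
Total = (n-1) + n = 2n - 1
= 2(6) - 1
= 12 - 1
= 11

11


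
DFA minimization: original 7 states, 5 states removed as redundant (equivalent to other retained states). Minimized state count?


Original DFA: 7 states
Redundant states removed: 5
Minimized states = original - removed
= 7 - 5
= 2

2


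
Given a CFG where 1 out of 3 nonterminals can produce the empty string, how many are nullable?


Nonterminals: {S, A, B}
A nonterminal is nullable if it can derive epsilon
Counting nullable nonterminals: 1
Total nullable = 1

1


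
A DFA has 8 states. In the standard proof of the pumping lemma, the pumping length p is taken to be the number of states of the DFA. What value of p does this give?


Pumping lemma for regular languages (standard proof):
Take p = |Q|, the number of DFA states.
Any string of length >= |Q| passes through |Q|+1 states while reading its first |Q| symbols,
so by pigeonhole some state repeats, giving the loop that can be pumped.
Here |Q| = 8
Therefore the proof uses p = 8

8


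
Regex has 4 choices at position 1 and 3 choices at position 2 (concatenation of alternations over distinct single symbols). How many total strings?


First group: 4 alternatives
Second group: 3 alternatives
Concatenation: each choice from group 1 pairs with each from group 2
Total = 4 x 3 = 12

12


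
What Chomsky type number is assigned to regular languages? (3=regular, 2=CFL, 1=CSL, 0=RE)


Chomsky hierarchy levels:
  Type 3: Regular (DFA/NFA/regex)
  Type 2: Context-free (PDA)
  Type 1: Context-sensitive
  Type 0: Recursively enumerable (TM)
'regular' corresponds to Type 3

3


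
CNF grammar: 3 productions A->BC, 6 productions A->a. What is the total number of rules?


CNF allows two rule forms:
  A -> BC (binary): 3 rules
  A -> a (terminal): 6 rules
Total = 3 + 6 = 9

9


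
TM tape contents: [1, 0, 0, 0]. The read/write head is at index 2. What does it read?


Tape: [1, 0, 0, 0]
Positions: 0 1 2 3
Values:    1 0 0 0
Head at position 2
tape[2] = 0

0


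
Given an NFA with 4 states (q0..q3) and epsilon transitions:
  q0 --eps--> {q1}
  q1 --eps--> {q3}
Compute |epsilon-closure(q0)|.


Starting from q0
Initialize closure = {q0}
Follow epsilon from q0 -> add q1
Follow epsilon from q1 -> add q3
Final closure: {q0, q1, q3}
Size = 3

3


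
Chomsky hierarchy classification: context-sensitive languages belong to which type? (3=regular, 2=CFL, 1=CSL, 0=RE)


Chomsky hierarchy levels:
  Type 3: Regular (DFA/NFA/regex)
  Type 2: Context-free (PDA)
  Type 1: Context-sensitive
  Type 0: Recursively enumerable (TM)
'context-sensitive' corresponds to Type 1

1


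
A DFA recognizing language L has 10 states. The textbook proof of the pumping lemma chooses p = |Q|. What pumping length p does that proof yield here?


Pumping lemma for regular languages (standard proof):
Take p = |Q|, the number of DFA states.
Any string of length >= |Q| passes through |Q|+1 states while reading its first |Q| symbols,
so by pigeonhole some state repeats, giving the loop that can be pumped.
Here |Q| = 10
Therefore the proof uses p = 10

10


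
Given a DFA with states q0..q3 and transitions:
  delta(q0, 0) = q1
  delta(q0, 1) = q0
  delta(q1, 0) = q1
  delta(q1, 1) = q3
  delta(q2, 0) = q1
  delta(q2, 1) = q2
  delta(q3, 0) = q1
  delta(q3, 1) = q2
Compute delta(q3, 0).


Looking up transition function:
delta(q3, 0) in the table
Row: q3, Column: 0
Result: q1

q1


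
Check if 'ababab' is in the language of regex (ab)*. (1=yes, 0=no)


Pattern: (ab)*
String: 'ababab'
Pattern requires: zero or more repetitions of 'ab'
Pairs: ['ab', 'ab', 'ab']
All pairs are 'ab'? Yes
Result: 1

1


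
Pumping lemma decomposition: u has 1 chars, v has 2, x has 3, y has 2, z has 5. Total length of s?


|s| = |u| + |v| + |x| + |y| + |z|
= 1 + 2 + 3 + 2 + 5
= 3 + 3 + 7
= 6 + 7
= 13

13


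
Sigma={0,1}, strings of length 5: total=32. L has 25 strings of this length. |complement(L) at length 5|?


Alphabet: {0,1}
String length: 5
Total strings of length 5 = 2^5 = 32
Strings in L = 25
Complement = total - |L|
= 32 - 25
= 7

7


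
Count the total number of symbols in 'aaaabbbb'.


String: 'aaaabbbb'
Counting characters:
  'a' appears 4 time(s)
  'b' appears 4 time(s)
Total length = 4 + 4 = 8

8


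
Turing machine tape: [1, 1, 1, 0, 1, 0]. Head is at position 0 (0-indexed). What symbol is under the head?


Tape: [1, 1, 1, 0, 1, 0]
Positions: 0 1 2 3 4 5
Values:    1 1 1 0 1 0
Head at position 0
tape[0] = 1

1


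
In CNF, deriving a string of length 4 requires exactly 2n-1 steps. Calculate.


Chomsky Normal Form derivation:
String length n = 4
Each step either:
  - Splits a nonterminal into two (n-1 such steps)
  - Converts a nonterminal to terminal (n such steps)
Total = (n-1) + n = 2n - 1
= 2(4) - 1
= 8 - 1
= 7

7


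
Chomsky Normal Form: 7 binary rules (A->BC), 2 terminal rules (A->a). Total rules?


CNF allows two rule forms:
  A -> BC (binary): 7 rules
  A -> a (terminal): 2 rules
Total = 7 + 2 = 9

9


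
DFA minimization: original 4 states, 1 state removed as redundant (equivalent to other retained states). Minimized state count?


Original DFA: 4 states
Redundant states removed: 1
Minimized states = original - removed
= 4 - 1
= 3

3


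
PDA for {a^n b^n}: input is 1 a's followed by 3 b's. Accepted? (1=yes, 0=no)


Language requires equal numbers of a's and b's
PDA pushes for each 'a', pops for each 'b'
Number of a's = 1
Number of b's = 3
1 != 3 -> Reject

0


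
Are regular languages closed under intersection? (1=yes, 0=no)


Regular languages are closed under all standard operations:
- Union: Yes (product construction)
- Intersection: Yes (product construction)
- Complement: Yes (swap accept/reject)
- Concatenation: Yes (NFA construction)
Operation: intersection -> Closed

1


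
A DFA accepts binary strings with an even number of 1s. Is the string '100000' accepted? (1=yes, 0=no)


DFA has 2 states: q_even (start, accept=yes) and q_odd
Processing string '100000' character by character:
  Position 0: read '1', 1-count=1 -> q_odd
  Position 1: read '0', 1-count=1 -> q_odd (no change)
  Position 2: read '0', 1-count=1 -> q_odd (no change)
  Position 3: read '0', 1-count=1 -> q_odd (no change)
  Position 4: read '0', 1-count=1 -> q_odd (no change)
  Position 5: read '0', 1-count=1 -> q_odd (no change)
Final state: q_odd, total 1s = 1 (odd); the DFA requires an even count -> reject

0


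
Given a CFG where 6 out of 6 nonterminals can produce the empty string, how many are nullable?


Nonterminals: {S, A, B, C, D, E}
A nonterminal is nullable if it can derive epsilon
Counting nullable nonterminals: 6
Total nullable = 6

6


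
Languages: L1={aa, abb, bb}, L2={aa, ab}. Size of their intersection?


L1 = {aa, abb, bb}
L2 = {aa, ab}
Checking each string in L1 against L2:
  'aa': in L2? Yes
  'abb': in L2? No
  'bb': in L2? No
Intersection = {aa}
|L1 ∩ L2| = 1

1


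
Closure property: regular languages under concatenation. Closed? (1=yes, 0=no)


Regular languages are closed under:
- Union (DFA product construction)
- Intersection (DFA product construction)
- Complement (swap accept/reject states)
- Concatenation (NFA construction)
- Kleene star (NFA construction)
concatenation is in this list
Therefore: closed

1


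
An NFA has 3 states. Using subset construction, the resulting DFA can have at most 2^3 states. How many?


NFA has 3 states
Subset construction: each DFA state = subset of NFA states
Maximum subsets = 2^3
2^3 = 8

8


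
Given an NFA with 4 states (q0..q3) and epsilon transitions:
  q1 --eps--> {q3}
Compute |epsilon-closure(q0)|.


Starting from q0
Initialize closure = {q0}
q0 has no outgoing epsilon transitions -> nothing to add
Final closure: {q0}
Size = 1

1


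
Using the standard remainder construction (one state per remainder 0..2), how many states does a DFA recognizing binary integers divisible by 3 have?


Divisibility by 3 is tracked via the remainder mod 3: 0, 1, ..., 2
The construction assigns one state to each remainder
Number of remainders = 3

3


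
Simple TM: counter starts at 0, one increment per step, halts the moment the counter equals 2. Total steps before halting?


Counter starts at 0. Counting sequence:
  Step 1: counter = 1
  Step 2: counter = 2
Counter reached 2 -> halt
Total steps = 2

2


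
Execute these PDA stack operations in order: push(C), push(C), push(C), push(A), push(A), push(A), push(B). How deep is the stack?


Tracing stack operations:
  push(C) -> stack = [C], depth=1
  push(C) -> stack = [C,C], depth=2
  push(C) -> stack = [C,C,C], depth=3
  push(A) -> stack = [C,C,C,A], depth=4
  push(A) -> stack = [C,C,C,A,A], depth=5
  push(A) -> stack = [C,C,C,A,A,A], depth=6
  push(B) -> stack = [C,C,C,A,A,A,B], depth=7
Final depth = 7

7


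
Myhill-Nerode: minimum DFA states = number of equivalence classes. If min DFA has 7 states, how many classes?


Myhill-Nerode theorem:
Number of equivalence classes = number of states in minimal DFA
Minimal DFA states = 7
Therefore equivalence classes = 7

7


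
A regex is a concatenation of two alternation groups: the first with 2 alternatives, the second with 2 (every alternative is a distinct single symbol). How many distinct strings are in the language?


First group: 2 alternatives
Second group: 2 alternatives
Concatenation: each choice from group 1 pairs with each from group 2
Total = 2 x 2 = 4

4


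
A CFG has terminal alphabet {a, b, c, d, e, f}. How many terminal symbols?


Terminal symbols: a, b, c, d, e, f
Counting each: a (#1), b (#2), c (#3), d (#4), e (#5), f (#6)
Total = 6

6


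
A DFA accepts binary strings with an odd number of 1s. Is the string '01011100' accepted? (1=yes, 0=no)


DFA has 2 states: q_even (start, accept=no) and q_odd
Processing string '01011100' character by character:
  Position 0: read '0', 1-count=0 -> q_even (no change)
  Position 1: read '1', 1-count=1 -> q_odd
  Position 2: read '0', 1-count=1 -> q_odd (no change)
  Position 3: read '1', 1-count=2 -> q_even
  Position 4: read '1', 1-count=3 -> q_odd
  Position 5: read '1', 1-count=4 -> q_even
  Position 6: read '0', 1-count=4 -> q_even (no change)
  Position 7: read '0', 1-count=4 -> q_even (no change)
Final state: q_even, total 1s = 4 (even); the DFA requires an odd count -> reject

0


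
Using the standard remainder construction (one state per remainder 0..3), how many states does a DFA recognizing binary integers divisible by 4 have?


Divisibility by 4 is tracked via the remainder mod 4: 0, 1, ..., 3
The construction assigns one state to each remainder
Number of remainders = 4

4


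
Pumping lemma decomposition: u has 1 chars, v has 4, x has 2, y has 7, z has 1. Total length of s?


|s| = |u| + |v| + |x| + |y| + |z|
= 1 + 4 + 2 + 7 + 1
= 5 + 2 + 8
= 7 + 8
= 15

15


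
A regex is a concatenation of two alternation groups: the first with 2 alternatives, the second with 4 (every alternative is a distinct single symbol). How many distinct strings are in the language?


First group: 2 alternatives
Second group: 4 alternatives
Concatenation: each choice from group 1 pairs with each from group 2
Total = 2 x 4 = 8

8


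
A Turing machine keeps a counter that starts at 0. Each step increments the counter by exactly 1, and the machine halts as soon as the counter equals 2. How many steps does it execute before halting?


Counter starts at 0. Counting sequence:
  Step 1: counter = 1
  Step 2: counter = 2
Counter reached 2 -> halt
Total steps = 2

2


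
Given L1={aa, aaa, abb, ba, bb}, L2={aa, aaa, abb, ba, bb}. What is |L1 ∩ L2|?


L1 = {aa, aaa, abb, ba, bb}
L2 = {aa, aaa, abb, ba, bb}
Checking each string in L1 against L2:
  'aa': in L2? Yes
  'aaa': in L2? Yes
  'abb': in L2? Yes
  'ba': in L2? Yes
  'bb': in L2? Yes
Intersection = {aa, aaa, abb, ba, bb}
|L1 ∩ L2| = 5

5


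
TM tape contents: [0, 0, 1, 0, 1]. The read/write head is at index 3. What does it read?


Tape: [0, 0, 1, 0, 1]
Positions: 0 1 2 3 4
Values:    0 0 1 0 1
Head at position 3
tape[3] = 0

0


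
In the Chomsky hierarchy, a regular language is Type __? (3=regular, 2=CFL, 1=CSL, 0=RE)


Chomsky hierarchy levels:
  Type 3: Regular (DFA/NFA/regex)
  Type 2: Context-free (PDA)
  Type 1: Context-sensitive
  Type 0: Recursively enumerable (TM)
'regular' corresponds to Type 3

3


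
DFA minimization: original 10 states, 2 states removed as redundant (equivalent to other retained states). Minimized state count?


Original DFA: 10 states
Redundant states removed: 2
Minimized states = original - removed
= 10 - 2
= 8

8


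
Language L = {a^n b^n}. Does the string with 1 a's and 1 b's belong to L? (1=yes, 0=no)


Language requires equal numbers of a's and b's
PDA pushes for each 'a', pops for each 'b'
Number of a's = 1
Number of b's = 1
1 == 1 -> Accept

1


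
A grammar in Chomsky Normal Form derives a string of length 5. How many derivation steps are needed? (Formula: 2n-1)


Chomsky Normal Form derivation:
String length n = 5
Each step either:
  - Splits a nonterminal into two (n-1 such steps)
  - Converts a nonterminal to terminal (n such steps)
Total = (n-1) + n = 2n - 1
= 2(5) - 1
= 10 - 1
= 9

9


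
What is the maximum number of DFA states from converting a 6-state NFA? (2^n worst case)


NFA has 6 states
Subset construction: each DFA state = subset of NFA states
Maximum subsets = 2^6
2^6 = 64

64


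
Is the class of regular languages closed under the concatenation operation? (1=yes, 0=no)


Regular languages are closed under:
- Union (DFA product construction)
- Intersection (DFA product construction)
- Complement (swap accept/reject states)
- Concatenation (NFA construction)
- Kleene star (NFA construction)
concatenation is in this list
Therefore: closed

1


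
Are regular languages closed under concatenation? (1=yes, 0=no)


Regular languages are closed under all standard operations:
- Union: Yes (product construction)
- Intersection: Yes (product construction)
- Complement: Yes (swap accept/reject)
- Concatenation: Yes (NFA construction)
Operation: concatenation -> Closed

1


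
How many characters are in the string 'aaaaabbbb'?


String: 'aaaaabbbb'
Counting characters:
  'a' appears 5 time(s)
  'b' appears 4 time(s)
Total length = 5 + 4 = 9

9


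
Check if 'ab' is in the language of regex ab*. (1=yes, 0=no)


Pattern: ab*
String: 'ab'
Pattern requires: exactly one 'a' followed by zero or more 'b's
First char is 'a' -> OK
Rest 'b': all b's? Yes
Result: 1

1


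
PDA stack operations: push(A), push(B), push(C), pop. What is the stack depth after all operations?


Tracing stack operations:
  push(A) -> stack = [A], depth=1
  push(B) -> stack = [A,B], depth=2
  push(C) -> stack = [A,B,C], depth=3
  pop -> removed C, stack = [A,B], depth=2
Final depth = 2

2


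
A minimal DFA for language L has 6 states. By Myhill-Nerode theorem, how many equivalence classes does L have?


Myhill-Nerode theorem:
Number of equivalence classes = number of states in minimal DFA
Minimal DFA states = 6
Therefore equivalence classes = 6

6


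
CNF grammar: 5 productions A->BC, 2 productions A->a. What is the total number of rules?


CNF allows two rule forms:
  A -> BC (binary): 5 rules
  A -> a (terminal): 2 rules
Total = 5 + 2 = 7

7


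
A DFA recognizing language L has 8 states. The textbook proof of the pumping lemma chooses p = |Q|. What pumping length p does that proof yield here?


Pumping lemma for regular languages (standard proof):
Take p = |Q|, the number of DFA states.
Any string of length >= |Q| passes through |Q|+1 states while reading its first |Q| symbols,
so by pigeonhole some state repeats, giving the loop that can be pumped.
Here |Q| = 8
Therefore the proof uses p = 8

8


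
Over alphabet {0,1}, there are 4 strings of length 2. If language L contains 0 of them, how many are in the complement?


Alphabet: {0,1}
String length: 2
Total strings of length 2 = 2^2 = 4
Strings in L = 0
Complement = total - |L|
= 4 - 0
= 4

4


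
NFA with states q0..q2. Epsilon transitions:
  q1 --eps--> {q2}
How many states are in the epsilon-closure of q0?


Starting from q0
Initialize closure = {q0}
q0 has no outgoing epsilon transitions -> nothing to add
Final closure: {q0}
Size = 1

1


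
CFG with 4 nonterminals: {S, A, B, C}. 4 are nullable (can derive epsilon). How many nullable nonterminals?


Nonterminals: {S, A, B, C}
A nonterminal is nullable if it can derive epsilon
Counting nullable nonterminals: 4
Total nullable = 4

4


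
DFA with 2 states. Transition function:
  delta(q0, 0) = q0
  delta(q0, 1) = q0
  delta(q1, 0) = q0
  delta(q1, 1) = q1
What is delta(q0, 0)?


Looking up transition function:
delta(q0, 0) in the table
Row: q0, Column: 0
Result: q0

q0


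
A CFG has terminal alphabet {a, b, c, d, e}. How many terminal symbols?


Terminal symbols: a, b, c, d, e
Counting each: a (#1), b (#2), c (#3), d (#4), e (#5)
Total = 5

5


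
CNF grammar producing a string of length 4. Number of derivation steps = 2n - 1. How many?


Chomsky Normal Form derivation:
String length n = 4
Each step either:
  - Splits a nonterminal into two (n-1 such steps)
  - Converts a nonterminal to terminal (n such steps)
Total = (n-1) + n = 2n - 1
= 2(4) - 1
= 8 - 1
= 7

7


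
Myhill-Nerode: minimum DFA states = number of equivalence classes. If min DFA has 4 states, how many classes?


Myhill-Nerode theorem:
Number of equivalence classes = number of states in minimal DFA
Minimal DFA states = 4
Therefore equivalence classes = 4

4


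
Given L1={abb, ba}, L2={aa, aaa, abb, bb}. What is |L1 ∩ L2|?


L1 = {abb, ba}
L2 = {aa, aaa, abb, bb}
Checking each string in L1 against L2:
  'abb': in L2? Yes
  'ba': in L2? No
Intersection = {abb}
|L1 ∩ L2| = 1

1


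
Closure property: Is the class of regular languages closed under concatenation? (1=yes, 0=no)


Regular languages are closed under all standard operations:
- Union: Yes (product construction)
- Intersection: Yes (product construction)
- Complement: Yes (swap accept/reject)
- Concatenation: Yes (NFA construction)
Operation: concatenation -> Closed

1


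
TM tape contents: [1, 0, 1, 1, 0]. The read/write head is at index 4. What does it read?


Tape: [1, 0, 1, 1, 0]
Positions: 0 1 2 3 4
Values:    1 0 1 1 0
Head at position 4
tape[4] = 0

0


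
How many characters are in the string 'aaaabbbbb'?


String: 'aaaabbbbb'
Counting characters:
  'a' appears 4 time(s)
  'b' appears 5 time(s)
Total length = 4 + 5 = 9

9


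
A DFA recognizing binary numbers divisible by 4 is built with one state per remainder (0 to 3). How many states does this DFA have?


Divisibility by 4 is tracked via the remainder mod 4: 0, 1, ..., 3
The construction assigns one state to each remainder
Number of remainders = 4

4


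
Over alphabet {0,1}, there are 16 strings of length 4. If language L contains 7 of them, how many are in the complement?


Alphabet: {0,1}
String length: 4
Total strings of length 4 = 2^4 = 16
Strings in L = 7
Complement = total - |L|
= 16 - 7
= 9

9


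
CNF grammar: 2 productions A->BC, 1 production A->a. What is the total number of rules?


CNF allows two rule forms:
  A -> BC (binary): 2 rules
  A -> a (terminal): 1 rule
Total = 2 + 1 = 3

3


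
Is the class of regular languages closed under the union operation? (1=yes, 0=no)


Regular languages are closed under:
- Union (DFA product construction)
- Intersection (DFA product construction)
- Complement (swap accept/reject states)
- Concatenation (NFA construction)
- Kleene star (NFA construction)
union is in this list
Therefore: closed

1


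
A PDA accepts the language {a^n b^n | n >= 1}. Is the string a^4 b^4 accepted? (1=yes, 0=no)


Language requires equal numbers of a's and b's
PDA pushes for each 'a', pops for each 'b'
Number of a's = 4
Number of b's = 4
4 == 4 -> Accept

1


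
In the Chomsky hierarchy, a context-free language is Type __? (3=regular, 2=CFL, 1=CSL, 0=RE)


Chomsky hierarchy levels:
  Type 3: Regular (DFA/NFA/regex)
  Type 2: Context-free (PDA)
  Type 1: Context-sensitive
  Type 0: Recursively enumerable (TM)
'context-free' corresponds to Type 2

2


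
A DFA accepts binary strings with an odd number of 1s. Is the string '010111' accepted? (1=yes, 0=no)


DFA has 2 states: q_even (start, accept=no) and q_odd
Processing string '010111' character by character:
  Position 0: read '0', 1-count=0 -> q_even (no change)
  Position 1: read '1', 1-count=1 -> q_odd
  Position 2: read '0', 1-count=1 -> q_odd (no change)
  Position 3: read '1', 1-count=2 -> q_even
  Position 4: read '1', 1-count=3 -> q_odd
  Position 5: read '1', 1-count=4 -> q_even
Final state: q_even, total 1s = 4 (even); the DFA requires an odd count -> reject

0


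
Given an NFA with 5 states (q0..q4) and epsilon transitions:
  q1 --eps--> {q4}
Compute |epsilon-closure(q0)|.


Starting from q0
Initialize closure = {q0}
q0 has no outgoing epsilon transitions -> nothing to add
Final closure: {q0}
Size = 1

1


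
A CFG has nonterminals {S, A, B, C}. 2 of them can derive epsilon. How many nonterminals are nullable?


Nonterminals: {S, A, B, C}
A nonterminal is nullable if it can derive epsilon
Counting nullable nonterminals: 2
Total nullable = 2

2


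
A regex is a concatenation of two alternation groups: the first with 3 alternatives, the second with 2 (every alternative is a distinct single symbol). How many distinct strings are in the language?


First group: 3 alternatives
Second group: 2 alternatives
Concatenation: each choice from group 1 pairs with each from group 2
Total = 3 x 2 = 6

6


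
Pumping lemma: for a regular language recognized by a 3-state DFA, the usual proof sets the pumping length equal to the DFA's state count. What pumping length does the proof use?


Pumping lemma for regular languages (standard proof):
Take p = |Q|, the number of DFA states.
Any string of length >= |Q| passes through |Q|+1 states while reading its first |Q| symbols,
so by pigeonhole some state repeats, giving the loop that can be pumped.
Here |Q| = 3
Therefore the proof uses p = 3

3


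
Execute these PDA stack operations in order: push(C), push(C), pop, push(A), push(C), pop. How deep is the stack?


Tracing stack operations:
  push(C) -> stack = [C], depth=1
  push(C) -> stack = [C,C], depth=2
  pop -> removed C, stack = [C], depth=1
  push(A) -> stack = [C,A], depth=2
  push(C) -> stack = [C,A,C], depth=3
  pop -> removed C, stack = [C,A], depth=2
Final depth = 2

2


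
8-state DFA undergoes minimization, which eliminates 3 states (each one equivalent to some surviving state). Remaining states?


Original DFA: 8 states
Redundant states removed: 3
Minimized states = original - removed
= 8 - 3
= 5

5


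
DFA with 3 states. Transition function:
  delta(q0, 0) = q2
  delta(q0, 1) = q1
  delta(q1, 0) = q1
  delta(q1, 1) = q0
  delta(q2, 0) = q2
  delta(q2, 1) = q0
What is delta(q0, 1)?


Looking up transition function:
delta(q0, 1) in the table
Row: q0, Column: 1
Result: q1

q1


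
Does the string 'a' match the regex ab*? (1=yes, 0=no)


Pattern: ab*
String: 'a'
Pattern requires: exactly one 'a' followed by zero or more 'b's
First char is 'a' -> OK
Rest '': all b's? Yes
Result: 1

1


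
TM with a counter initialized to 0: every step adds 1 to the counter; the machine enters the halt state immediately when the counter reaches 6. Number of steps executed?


Counter starts at 0. Counting sequence:
  Step 1: counter = 1
  Step 2: counter = 2
  Step 3: counter = 3
  Step 4: counter = 4
  Step 5: counter = 5
  Step 6: counter = 6
Counter reached 6 -> halt
Total steps = 6

6


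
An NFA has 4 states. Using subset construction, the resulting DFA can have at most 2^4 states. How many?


NFA has 4 states
Subset construction: each DFA state = subset of NFA states
Maximum subsets = 2^4
2^4 = 16

16


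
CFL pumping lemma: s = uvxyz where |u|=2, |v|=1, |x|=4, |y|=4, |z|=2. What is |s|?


|s| = |u| + |v| + |x| + |y| + |z|
= 2 + 1 + 4 + 4 + 2
= 3 + 4 + 6
= 7 + 6
= 13

13


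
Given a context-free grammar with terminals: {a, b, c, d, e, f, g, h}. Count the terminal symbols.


Terminal symbols: a, b, c, d, e, f, g, h
Counting each: a (#1), b (#2), c (#3), d (#4), e (#5), f (#6), g (#7), h (#8)
Total = 8

8


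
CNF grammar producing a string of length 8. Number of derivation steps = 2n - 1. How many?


Chomsky Normal Form derivation:
String length n = 8
Each step either:
  - Splits a nonterminal into two (n-1 such steps)
  - Converts a nonterminal to terminal (n such steps)
Total = (n-1) + n = 2n - 1
= 2(8) - 1
= 16 - 1
= 15

15


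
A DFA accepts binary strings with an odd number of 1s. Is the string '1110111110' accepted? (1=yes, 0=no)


DFA has 2 states: q_even (start, accept=no) and q_odd
Processing string '1110111110' character by character:
  Position 0: read '1', 1-count=1 -> q_odd
  Position 1: read '1', 1-count=2 -> q_even
  Position 2: read '1', 1-count=3 -> q_odd
  Position 3: read '0', 1-count=3 -> q_odd (no change)
  Position 4: read '1', 1-count=4 -> q_even
  Position 5: read '1', 1-count=5 -> q_odd
  Position 6: read '1', 1-count=6 -> q_even
  Position 7: read '1', 1-count=7 -> q_odd
  Position 8: read '1', 1-count=8 -> q_even
  Position 9: read '0', 1-count=8 -> q_even (no change)
Final state: q_even, total 1s = 8 (even); the DFA requires an odd count -> reject

0


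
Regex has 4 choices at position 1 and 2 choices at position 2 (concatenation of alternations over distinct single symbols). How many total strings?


First group: 4 alternatives
Second group: 2 alternatives
Concatenation: each choice from group 1 pairs with each from group 2
Total = 4 x 2 = 8

8


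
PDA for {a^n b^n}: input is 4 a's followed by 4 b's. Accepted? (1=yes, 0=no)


Language requires equal numbers of a's and b's
PDA pushes for each 'a', pops for each 'b'
Number of a's = 4
Number of b's = 4
4 == 4 -> Accept

1


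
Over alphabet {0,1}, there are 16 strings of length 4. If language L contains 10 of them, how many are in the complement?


Alphabet: {0,1}
String length: 4
Total strings of length 4 = 2^4 = 16
Strings in L = 10
Complement = total - |L|
= 16 - 10
= 6

6


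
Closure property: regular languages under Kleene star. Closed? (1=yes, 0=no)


Regular languages are closed under:
- Union (DFA product construction)
- Intersection (DFA product construction)
- Complement (swap accept/reject states)
- Concatenation (NFA construction)
- Kleene star (NFA construction)
Kleene star is in this list
Therefore: closed

1


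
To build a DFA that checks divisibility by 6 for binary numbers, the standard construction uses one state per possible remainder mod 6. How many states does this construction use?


Divisibility by 6 is tracked via the remainder mod 6: 0, 1, ..., 5
The construction assigns one state to each remainder
Number of remainders = 6

6


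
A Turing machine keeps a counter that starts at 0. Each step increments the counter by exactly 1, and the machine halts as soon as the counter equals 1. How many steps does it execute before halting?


Counter starts at 0. Counting sequence:
  Step 1: counter = 1
Counter reached 1 -> halt
Total steps = 1

1


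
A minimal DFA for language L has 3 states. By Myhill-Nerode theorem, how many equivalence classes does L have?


Myhill-Nerode theorem:
Number of equivalence classes = number of states in minimal DFA
Minimal DFA states = 3
Therefore equivalence classes = 3

3


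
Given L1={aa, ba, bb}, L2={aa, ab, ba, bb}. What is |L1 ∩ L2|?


L1 = {aa, ba, bb}
L2 = {aa, ab, ba, bb}
Checking each string in L1 against L2:
  'aa': in L2? Yes
  'ba': in L2? Yes
  'bb': in L2? Yes
Intersection = {aa, ba, bb}
|L1 ∩ L2| = 3

3


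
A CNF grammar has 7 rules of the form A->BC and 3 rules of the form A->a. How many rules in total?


CNF allows two rule forms:
  A -> BC (binary): 7 rules
  A -> a (terminal): 3 rules
Total = 7 + 3 = 10

10


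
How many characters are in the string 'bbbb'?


String: 'bbbb'
Counting characters:
  'b' appears 4 time(s)
Total length = 0 + 4 = 4

4


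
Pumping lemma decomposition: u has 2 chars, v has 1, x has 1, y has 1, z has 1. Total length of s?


|s| = |u| + |v| + |x| + |y| + |z|
= 2 + 1 + 1 + 1 + 1
= 3 + 1 + 2
= 4 + 2
= 6

6


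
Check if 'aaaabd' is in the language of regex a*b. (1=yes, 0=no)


Pattern: a*b
String: 'aaaabd'
Pattern requires: zero or more 'a's followed by exactly one 'b'
Found 4 leading 'a's
Remaining: 'bd'
Remaining is not 'b' -> no match
Result: 0

0


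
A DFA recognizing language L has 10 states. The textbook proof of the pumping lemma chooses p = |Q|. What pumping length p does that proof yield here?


Pumping lemma for regular languages (standard proof):
Take p = |Q|, the number of DFA states.
Any string of length >= |Q| passes through |Q|+1 states while reading its first |Q| symbols,
so by pigeonhole some state repeats, giving the loop that can be pumped.
Here |Q| = 10
Therefore the proof uses p = 10

10
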